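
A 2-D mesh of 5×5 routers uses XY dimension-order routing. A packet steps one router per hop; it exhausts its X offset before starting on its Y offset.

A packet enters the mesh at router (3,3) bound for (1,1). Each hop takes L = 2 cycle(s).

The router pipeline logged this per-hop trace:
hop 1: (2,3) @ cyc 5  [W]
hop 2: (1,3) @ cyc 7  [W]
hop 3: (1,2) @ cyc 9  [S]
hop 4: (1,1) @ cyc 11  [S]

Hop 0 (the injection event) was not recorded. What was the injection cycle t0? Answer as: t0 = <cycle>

Hop 1 reached at cycle 5; hop k is at t0 + k·L.
Therefore t0 = 5 − L = 3.

t0 = 3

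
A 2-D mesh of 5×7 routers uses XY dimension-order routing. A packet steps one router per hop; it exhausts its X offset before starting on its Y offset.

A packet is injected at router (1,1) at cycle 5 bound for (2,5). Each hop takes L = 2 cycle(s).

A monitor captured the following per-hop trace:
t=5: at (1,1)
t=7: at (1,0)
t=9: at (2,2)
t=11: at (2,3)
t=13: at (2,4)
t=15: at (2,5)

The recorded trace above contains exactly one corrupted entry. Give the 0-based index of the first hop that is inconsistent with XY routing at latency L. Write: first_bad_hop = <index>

[1] (+0,-1) / 2c ⇒ BAD: Y-move but x=1≠2

first_bad_hop = 1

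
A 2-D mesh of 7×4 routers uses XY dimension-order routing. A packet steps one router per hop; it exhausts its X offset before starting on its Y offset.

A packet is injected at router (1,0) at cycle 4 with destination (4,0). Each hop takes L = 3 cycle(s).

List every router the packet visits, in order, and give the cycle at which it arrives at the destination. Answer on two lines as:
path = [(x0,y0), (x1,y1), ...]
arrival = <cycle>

t=4: at (1,0)
t=7: at (2,0) after E
t=10: at (3,0) after E
t=13: at (4,0) after E

path = [(1,0), (2,0), (3,0), (4,0)]
arrival = 13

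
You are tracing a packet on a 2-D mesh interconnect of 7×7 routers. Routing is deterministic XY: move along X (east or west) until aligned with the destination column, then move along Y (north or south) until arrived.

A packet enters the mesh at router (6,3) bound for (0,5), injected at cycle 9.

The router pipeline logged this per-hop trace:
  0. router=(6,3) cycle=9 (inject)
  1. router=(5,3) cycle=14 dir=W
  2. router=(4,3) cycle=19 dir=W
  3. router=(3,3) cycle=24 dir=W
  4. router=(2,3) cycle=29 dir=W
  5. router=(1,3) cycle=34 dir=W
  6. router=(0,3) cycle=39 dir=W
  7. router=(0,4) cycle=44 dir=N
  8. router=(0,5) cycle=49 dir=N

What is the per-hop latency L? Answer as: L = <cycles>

L = 5

Between hops 0 and 1 the cycle counter advances 14 − 9 = 5.
Per-hop latency L = Δcyc = 5.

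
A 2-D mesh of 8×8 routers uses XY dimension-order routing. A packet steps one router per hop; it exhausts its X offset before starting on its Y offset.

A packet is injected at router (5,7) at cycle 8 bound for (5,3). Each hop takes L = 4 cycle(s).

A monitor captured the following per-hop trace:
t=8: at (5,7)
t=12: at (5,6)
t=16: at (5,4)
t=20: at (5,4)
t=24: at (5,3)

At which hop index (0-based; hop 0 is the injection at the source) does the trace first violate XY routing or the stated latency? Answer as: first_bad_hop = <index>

first_bad_hop = 2

  1: Δx=+0 Δy=-1 Δt=4 [ok]
  2: Δx=+0 Δy=-2 Δt=4 [BAD: non-unit step]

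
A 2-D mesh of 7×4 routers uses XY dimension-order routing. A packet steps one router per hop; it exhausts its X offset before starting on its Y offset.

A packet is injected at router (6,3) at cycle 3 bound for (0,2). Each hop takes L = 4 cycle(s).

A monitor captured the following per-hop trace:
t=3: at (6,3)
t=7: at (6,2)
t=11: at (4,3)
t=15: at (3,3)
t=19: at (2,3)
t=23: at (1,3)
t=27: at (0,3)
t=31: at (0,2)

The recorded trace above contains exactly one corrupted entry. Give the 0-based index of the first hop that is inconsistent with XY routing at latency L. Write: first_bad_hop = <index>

first_bad_hop = 1

hop 1: step (+0,-1), +4 cyc — BAD: Y-move but x=6≠0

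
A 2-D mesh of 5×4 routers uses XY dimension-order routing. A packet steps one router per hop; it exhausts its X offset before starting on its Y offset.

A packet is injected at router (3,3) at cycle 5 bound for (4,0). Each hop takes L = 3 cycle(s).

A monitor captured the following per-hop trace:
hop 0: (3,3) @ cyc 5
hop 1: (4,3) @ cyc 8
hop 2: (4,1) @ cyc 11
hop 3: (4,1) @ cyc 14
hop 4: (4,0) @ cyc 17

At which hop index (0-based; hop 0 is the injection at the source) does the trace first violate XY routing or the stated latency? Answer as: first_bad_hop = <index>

  1: Δx=+1 Δy=+0 Δt=3 [ok]
  2: Δx=+0 Δy=-2 Δt=3 [BAD: non-unit step]

first_bad_hop = 2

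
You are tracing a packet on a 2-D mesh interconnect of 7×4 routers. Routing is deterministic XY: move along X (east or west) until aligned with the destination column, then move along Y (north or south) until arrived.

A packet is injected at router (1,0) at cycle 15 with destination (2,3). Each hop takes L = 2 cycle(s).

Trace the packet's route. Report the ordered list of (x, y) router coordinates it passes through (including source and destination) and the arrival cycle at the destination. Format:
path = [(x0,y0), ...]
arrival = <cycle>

src (1,0)  cyc=15
E→(2,0)  cyc=17
N→(2,1)  cyc=19
N→(2,2)  cyc=21
N→(2,3)  cyc=23

path = [(1,0), (2,0), (2,1), (2,2), (2,3)]
arrival = 23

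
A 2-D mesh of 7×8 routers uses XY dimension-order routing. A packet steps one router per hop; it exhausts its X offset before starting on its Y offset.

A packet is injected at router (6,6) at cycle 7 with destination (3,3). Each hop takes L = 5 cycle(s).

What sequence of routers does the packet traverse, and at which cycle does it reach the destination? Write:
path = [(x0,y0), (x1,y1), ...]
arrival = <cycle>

path = [(6,6), (5,6), (4,6), (3,6), (3,5), (3,4), (3,3)]
arrival = 37

#0 — 6,6 | c7
#1 — 5,6 | c12 | W
#2 — 4,6 | c17 | W
#3 — 3,6 | c22 | W
#4 — 3,5 | c27 | S
#5 — 3,4 | c32 | S
#6 — 3,3 | c37 | S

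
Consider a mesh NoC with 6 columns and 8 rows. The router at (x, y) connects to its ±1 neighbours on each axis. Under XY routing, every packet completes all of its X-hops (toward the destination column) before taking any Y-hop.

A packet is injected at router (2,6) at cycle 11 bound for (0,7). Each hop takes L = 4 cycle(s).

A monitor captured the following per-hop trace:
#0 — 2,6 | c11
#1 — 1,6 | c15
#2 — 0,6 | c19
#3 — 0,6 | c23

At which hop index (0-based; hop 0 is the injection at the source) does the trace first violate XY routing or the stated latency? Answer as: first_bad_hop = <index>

  1: Δx=-1 Δy=+0 Δt=4 [ok]
  2: Δx=-1 Δy=+0 Δt=4 [ok]
  3: Δx=+0 Δy=+0 Δt=4 [BAD: non-unit step]

first_bad_hop = 3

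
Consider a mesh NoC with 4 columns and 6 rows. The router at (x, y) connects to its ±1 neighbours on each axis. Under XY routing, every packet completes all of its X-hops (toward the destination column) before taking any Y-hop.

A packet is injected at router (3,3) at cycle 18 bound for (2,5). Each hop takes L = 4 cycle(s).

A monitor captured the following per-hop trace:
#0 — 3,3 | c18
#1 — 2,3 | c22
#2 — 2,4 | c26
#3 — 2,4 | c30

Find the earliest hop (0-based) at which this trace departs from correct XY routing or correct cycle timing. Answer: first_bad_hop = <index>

first_bad_hop = 3

[1] (-1,+0) / 4c ⇒ ok
[2] (+0,+1) / 4c ⇒ ok
[3] (+0,+0) / 4c ⇒ BAD: non-unit step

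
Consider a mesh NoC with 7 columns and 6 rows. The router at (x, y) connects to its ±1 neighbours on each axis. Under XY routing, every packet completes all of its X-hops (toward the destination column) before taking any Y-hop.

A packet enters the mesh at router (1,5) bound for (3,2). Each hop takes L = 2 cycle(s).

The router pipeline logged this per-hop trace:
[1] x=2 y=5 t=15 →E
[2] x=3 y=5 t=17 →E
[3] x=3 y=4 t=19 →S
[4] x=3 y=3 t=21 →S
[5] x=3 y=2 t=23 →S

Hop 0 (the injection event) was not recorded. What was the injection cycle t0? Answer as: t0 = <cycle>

Hop 1 reached at cycle 15; hop k is at t0 + k·L.
So t0 = 15 − 1·2 = 13.

t0 = 13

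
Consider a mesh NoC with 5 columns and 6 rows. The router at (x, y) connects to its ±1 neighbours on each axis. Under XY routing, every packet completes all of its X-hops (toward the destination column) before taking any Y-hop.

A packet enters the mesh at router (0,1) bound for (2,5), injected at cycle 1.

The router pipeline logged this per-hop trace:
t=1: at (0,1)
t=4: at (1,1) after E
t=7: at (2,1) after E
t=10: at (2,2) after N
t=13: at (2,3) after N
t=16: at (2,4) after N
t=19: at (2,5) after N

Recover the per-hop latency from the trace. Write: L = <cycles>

Between hops 0 and 1 the cycle counter advances 4 − 1 = 3.
Per-hop latency L = Δcyc = 3.

L = 3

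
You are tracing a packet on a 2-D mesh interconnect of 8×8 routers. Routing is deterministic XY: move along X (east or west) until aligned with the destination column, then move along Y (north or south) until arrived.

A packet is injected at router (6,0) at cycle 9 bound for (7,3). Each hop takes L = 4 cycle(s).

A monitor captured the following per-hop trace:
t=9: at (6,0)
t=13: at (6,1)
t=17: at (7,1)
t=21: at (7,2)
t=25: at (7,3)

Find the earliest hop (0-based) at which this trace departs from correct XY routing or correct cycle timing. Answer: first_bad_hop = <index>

  1: Δx=+0 Δy=+1 Δt=4 [BAD: Y-move but x=6≠7]

first_bad_hop = 1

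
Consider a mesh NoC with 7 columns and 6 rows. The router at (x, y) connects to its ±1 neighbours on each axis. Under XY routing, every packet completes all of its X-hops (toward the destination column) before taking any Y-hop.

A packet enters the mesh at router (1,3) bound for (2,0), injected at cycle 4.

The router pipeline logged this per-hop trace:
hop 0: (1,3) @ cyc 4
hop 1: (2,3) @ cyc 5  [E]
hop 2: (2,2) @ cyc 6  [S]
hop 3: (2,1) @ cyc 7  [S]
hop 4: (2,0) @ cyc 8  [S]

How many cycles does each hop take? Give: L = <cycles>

Between hops 0 and 1 the cycle counter advances 5 − 4 = 1.
Each hop adds L, hence L = 1.

L = 1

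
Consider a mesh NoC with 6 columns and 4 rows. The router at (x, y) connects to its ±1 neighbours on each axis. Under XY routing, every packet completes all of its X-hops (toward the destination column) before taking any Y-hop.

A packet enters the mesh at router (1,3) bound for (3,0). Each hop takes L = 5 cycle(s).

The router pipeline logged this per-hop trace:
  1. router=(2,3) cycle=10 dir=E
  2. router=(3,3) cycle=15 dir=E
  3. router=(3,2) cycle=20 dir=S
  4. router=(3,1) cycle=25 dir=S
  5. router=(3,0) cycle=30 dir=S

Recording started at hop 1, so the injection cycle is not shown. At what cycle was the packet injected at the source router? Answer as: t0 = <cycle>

t0 = 5

At hop 1 the cycle is 10; in general cyc_k = t0 + kL.
So t0 = 10 − 1·5 = 5.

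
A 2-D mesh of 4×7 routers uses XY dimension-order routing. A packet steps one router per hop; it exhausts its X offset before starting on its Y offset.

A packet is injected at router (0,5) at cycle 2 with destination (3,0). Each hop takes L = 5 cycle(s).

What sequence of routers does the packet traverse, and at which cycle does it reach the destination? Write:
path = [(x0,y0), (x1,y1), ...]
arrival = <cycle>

path = [(0,5), (1,5), (2,5), (3,5), (3,4), (3,3), (3,2), (3,1), (3,0)]
arrival = 42

hop 0: (0,5) @ cyc 2
hop 1: (1,5) @ cyc 7  [E]
hop 2: (2,5) @ cyc 12  [E]
hop 3: (3,5) @ cyc 17  [E]
hop 4: (3,4) @ cyc 22  [S]
hop 5: (3,3) @ cyc 27  [S]
hop 6: (3,2) @ cyc 32  [S]
hop 7: (3,1) @ cyc 37  [S]
hop 8: (3,0) @ cyc 42  [S]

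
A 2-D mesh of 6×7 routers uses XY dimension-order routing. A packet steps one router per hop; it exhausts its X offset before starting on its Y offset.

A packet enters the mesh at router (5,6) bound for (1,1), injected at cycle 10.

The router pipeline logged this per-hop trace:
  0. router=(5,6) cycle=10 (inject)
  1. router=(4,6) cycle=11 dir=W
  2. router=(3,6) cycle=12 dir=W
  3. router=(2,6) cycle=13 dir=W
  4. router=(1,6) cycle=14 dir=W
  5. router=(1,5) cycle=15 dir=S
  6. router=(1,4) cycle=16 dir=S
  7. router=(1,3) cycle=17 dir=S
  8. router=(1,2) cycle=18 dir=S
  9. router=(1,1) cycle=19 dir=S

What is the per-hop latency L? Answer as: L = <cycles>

Δcyc across hop 0→1: 11 − 10 = 1.
Each hop adds L, hence L = 1.

L = 1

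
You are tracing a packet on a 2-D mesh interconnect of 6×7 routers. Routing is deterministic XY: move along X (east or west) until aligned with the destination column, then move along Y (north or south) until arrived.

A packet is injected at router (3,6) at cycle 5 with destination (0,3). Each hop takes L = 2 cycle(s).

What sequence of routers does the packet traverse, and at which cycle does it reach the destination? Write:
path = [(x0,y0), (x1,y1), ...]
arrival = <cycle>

path = [(3,6), (2,6), (1,6), (0,6), (0,5), (0,4), (0,3)]
arrival = 17

[0] x=3 y=6 t=5
[1] x=2 y=6 t=7 →W
[2] x=1 y=6 t=9 →W
[3] x=0 y=6 t=11 →W
[4] x=0 y=5 t=13 →S
[5] x=0 y=4 t=15 →S
[6] x=0 y=3 t=17 →S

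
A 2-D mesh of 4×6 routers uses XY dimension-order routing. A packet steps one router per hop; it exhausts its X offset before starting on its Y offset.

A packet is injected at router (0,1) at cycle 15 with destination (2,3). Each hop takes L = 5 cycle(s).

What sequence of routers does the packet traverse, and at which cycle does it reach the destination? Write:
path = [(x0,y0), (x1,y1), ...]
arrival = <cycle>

path = [(0,1), (1,1), (2,1), (2,2), (2,3)]
arrival = 35

src (0,1)  cyc=15
E→(1,1)  cyc=20
E→(2,1)  cyc=25
N→(2,2)  cyc=30
N→(2,3)  cyc=35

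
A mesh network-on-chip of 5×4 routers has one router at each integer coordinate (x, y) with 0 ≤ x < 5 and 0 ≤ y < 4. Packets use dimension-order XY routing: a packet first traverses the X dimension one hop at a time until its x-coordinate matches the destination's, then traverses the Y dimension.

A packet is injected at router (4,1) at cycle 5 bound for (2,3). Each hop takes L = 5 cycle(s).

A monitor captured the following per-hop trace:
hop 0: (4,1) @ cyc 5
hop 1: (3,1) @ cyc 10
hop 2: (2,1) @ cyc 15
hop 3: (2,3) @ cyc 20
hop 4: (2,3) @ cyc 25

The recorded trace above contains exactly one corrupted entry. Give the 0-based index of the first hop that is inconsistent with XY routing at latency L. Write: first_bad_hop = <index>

[1] (-1,+0) / 5c ⇒ ok
[2] (-1,+0) / 5c ⇒ ok
[3] (+0,+2) / 5c ⇒ BAD: non-unit step

first_bad_hop = 3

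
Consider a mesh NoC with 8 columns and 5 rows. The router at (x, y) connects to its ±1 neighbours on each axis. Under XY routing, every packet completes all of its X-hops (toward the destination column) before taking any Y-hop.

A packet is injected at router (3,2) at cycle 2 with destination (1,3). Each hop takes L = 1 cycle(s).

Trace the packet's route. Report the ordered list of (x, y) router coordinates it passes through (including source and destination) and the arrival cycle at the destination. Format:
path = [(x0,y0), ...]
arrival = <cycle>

path = [(3,2), (2,2), (1,2), (1,3)]
arrival = 5

src (3,2)  cyc=2
W→(2,2)  cyc=3
W→(1,2)  cyc=4
N→(1,3)  cyc=5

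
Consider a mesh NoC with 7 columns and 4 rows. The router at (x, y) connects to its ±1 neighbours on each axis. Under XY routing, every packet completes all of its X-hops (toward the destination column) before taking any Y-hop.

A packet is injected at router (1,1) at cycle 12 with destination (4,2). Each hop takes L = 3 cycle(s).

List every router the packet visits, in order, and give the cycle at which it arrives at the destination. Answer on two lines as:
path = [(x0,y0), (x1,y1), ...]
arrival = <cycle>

path = [(1,1), (2,1), (3,1), (4,1), (4,2)]
arrival = 24

  0. router=(1,1) cycle=12 (inject)
  1. router=(2,1) cycle=15 dir=E
  2. router=(3,1) cycle=18 dir=E
  3. router=(4,1) cycle=21 dir=E
  4. router=(4,2) cycle=24 dir=N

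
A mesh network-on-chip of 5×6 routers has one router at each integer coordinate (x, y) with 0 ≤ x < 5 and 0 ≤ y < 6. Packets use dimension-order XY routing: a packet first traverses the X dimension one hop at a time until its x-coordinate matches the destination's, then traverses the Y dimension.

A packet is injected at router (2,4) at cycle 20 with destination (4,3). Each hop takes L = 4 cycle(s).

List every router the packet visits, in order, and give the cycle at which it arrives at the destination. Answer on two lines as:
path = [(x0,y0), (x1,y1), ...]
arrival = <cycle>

path = [(2,4), (3,4), (4,4), (4,3)]
arrival = 32

hop 0: (2,4) @ cyc 20
hop 1: (3,4) @ cyc 24  [E]
hop 2: (4,4) @ cyc 28  [E]
hop 3: (4,3) @ cyc 32  [S]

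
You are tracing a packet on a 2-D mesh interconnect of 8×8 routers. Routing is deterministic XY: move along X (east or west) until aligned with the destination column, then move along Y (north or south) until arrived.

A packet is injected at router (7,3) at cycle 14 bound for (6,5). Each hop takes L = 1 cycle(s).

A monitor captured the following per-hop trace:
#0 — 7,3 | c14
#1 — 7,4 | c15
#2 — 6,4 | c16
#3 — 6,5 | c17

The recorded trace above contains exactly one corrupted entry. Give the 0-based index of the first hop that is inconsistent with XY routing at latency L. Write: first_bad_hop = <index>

check 1→ d=(0,1) cyc+1: BAD: Y-move but x=7≠6

first_bad_hop = 1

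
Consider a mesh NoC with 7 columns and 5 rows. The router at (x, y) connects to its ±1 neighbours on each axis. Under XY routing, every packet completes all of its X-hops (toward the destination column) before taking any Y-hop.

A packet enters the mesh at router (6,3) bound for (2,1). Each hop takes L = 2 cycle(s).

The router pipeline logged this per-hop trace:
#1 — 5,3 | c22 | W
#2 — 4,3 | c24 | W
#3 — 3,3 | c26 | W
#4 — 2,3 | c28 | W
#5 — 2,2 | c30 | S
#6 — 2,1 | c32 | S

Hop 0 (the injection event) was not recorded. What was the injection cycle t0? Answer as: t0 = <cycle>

Hop 1 reached at cycle 22; hop k is at t0 + k·L.
Subtract one hop: t0 = 22 − 2 = 20.

t0 = 20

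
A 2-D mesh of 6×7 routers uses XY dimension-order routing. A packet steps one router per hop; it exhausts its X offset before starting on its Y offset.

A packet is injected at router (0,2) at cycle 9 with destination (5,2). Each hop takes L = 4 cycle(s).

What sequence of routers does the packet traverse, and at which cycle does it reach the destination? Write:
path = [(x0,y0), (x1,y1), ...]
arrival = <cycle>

hop 0: (0,2) @ cyc 9
hop 1: (1,2) @ cyc 13  [E]
hop 2: (2,2) @ cyc 17  [E]
hop 3: (3,2) @ cyc 21  [E]
hop 4: (4,2) @ cyc 25  [E]
hop 5: (5,2) @ cyc 29  [E]

path = [(0,2), (1,2), (2,2), (3,2), (4,2), (5,2)]
arrival = 29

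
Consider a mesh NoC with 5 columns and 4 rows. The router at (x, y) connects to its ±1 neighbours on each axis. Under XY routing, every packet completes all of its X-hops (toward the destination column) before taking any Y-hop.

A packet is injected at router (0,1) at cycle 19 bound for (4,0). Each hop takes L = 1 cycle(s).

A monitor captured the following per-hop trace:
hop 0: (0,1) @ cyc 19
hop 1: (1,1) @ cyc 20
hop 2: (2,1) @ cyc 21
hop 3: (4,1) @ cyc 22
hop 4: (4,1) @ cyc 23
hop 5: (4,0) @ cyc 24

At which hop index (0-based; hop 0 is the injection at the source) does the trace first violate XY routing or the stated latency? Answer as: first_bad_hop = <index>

first_bad_hop = 3

  1: Δx=+1 Δy=+0 Δt=1 [ok]
  2: Δx=+1 Δy=+0 Δt=1 [ok]
  3: Δx=+2 Δy=+0 Δt=1 [BAD: non-unit step]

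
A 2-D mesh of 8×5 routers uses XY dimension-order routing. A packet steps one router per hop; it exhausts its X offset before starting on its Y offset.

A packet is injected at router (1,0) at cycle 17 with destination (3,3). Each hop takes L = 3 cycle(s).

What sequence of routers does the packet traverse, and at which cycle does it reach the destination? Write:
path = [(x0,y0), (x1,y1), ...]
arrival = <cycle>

path = [(1,0), (2,0), (3,0), (3,1), (3,2), (3,3)]
arrival = 32

  0. router=(1,0) cycle=17 (inject)
  1. router=(2,0) cycle=20 dir=E
  2. router=(3,0) cycle=23 dir=E
  3. router=(3,1) cycle=26 dir=N
  4. router=(3,2) cycle=29 dir=N
  5. router=(3,3) cycle=32 dir=N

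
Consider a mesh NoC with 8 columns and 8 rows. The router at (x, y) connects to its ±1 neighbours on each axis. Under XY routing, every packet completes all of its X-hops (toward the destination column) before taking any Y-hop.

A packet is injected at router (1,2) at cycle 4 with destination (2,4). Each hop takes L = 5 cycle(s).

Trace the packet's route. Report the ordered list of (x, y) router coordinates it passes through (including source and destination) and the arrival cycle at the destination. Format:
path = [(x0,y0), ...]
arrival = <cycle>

src (1,2)  cyc=4
E→(2,2)  cyc=9
N→(2,3)  cyc=14
N→(2,4)  cyc=19

path = [(1,2), (2,2), (2,3), (2,4)]
arrival = 19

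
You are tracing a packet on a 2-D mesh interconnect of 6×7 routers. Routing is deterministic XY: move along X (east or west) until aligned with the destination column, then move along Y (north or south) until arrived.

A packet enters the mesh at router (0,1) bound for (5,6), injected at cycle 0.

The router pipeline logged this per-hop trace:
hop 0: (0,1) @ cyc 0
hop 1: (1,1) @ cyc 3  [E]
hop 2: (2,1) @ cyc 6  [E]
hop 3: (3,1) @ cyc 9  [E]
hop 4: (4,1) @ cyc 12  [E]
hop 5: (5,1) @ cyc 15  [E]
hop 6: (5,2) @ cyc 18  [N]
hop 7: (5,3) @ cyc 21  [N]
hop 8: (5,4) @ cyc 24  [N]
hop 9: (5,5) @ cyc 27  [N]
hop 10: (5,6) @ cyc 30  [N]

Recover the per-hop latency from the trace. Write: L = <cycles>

L = 3

From hop 0 (0) to hop 1 (3): +3 cycles.
Each hop adds L, hence L = 3.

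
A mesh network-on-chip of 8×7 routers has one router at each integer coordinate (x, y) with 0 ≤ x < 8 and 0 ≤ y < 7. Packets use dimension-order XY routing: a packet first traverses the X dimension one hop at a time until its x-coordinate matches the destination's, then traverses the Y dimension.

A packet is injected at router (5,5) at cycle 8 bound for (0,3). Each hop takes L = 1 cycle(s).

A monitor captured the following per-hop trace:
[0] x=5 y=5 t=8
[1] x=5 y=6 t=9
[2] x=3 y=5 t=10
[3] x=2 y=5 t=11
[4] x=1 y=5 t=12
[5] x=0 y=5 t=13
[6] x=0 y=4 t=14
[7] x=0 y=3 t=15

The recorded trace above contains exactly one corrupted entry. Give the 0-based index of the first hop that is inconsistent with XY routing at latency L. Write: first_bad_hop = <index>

[1] (+0,+1) / 1c ⇒ BAD: Y-move but x=5≠0

first_bad_hop = 1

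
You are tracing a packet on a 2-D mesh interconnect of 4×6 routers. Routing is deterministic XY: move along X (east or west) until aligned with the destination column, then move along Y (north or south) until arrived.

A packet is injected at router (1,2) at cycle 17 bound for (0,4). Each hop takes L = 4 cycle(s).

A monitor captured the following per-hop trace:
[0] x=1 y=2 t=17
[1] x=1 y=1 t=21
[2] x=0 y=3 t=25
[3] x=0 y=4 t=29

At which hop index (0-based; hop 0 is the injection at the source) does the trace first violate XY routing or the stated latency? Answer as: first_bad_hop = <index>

hop 1: step (+0,-1), +4 cyc — BAD: Y-move but x=1≠0

first_bad_hop = 1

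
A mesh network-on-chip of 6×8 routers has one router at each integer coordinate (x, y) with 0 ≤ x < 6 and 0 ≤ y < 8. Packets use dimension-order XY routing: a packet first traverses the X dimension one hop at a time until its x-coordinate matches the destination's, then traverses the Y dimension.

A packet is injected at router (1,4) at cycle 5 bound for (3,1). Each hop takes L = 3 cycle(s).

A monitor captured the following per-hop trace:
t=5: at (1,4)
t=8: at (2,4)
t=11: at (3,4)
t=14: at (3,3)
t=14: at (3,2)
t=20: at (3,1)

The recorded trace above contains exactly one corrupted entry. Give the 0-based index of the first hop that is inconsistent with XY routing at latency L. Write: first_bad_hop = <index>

first_bad_hop = 4

[1] (+1,+0) / 3c ⇒ ok
[2] (+1,+0) / 3c ⇒ ok
[3] (+0,-1) / 3c ⇒ ok
[4] (+0,-1) / 0c ⇒ BAD: Δcyc=0≠L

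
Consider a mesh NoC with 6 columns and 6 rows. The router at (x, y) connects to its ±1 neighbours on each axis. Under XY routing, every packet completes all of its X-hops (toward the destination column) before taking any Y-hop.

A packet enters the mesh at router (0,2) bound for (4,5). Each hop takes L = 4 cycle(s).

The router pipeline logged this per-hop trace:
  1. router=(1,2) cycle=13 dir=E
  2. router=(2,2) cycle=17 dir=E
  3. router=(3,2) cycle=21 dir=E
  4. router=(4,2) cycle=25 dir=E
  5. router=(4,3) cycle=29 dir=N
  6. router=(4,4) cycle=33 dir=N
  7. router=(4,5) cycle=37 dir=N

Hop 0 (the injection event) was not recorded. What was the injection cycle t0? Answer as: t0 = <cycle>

t0 = 9

At hop 1 the cycle is 13; in general cyc_k = t0 + kL.
Subtract one hop: t0 = 13 − 4 = 9.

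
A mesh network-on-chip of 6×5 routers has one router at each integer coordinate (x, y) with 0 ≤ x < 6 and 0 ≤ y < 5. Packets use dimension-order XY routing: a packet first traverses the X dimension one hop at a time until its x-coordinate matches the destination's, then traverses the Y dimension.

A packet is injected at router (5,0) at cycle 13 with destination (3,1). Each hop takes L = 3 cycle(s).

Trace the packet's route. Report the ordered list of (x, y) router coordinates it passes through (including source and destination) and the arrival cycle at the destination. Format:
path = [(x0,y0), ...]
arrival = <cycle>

#0 — 5,0 | c13
#1 — 4,0 | c16 | W
#2 — 3,0 | c19 | W
#3 — 3,1 | c22 | N

path = [(5,0), (4,0), (3,0), (3,1)]
arrival = 22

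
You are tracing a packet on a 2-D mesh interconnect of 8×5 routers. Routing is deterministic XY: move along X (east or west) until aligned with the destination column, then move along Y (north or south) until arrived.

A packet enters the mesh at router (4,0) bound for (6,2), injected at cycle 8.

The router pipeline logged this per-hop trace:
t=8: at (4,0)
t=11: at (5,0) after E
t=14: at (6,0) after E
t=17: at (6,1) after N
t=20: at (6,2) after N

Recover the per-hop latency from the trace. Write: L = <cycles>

Δcyc across hop 0→1: 11 − 8 = 3.
Each hop adds L, hence L = 3.

L = 3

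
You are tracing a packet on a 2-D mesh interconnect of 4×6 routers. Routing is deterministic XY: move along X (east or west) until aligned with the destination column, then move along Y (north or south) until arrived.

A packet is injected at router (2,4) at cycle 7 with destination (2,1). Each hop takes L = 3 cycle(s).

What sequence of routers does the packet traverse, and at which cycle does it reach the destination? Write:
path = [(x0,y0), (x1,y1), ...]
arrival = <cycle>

path = [(2,4), (2,3), (2,2), (2,1)]
arrival = 16

hop 0: (2,4) @ cyc 7
hop 1: (2,3) @ cyc 10  [S]
hop 2: (2,2) @ cyc 13  [S]
hop 3: (2,1) @ cyc 16  [S]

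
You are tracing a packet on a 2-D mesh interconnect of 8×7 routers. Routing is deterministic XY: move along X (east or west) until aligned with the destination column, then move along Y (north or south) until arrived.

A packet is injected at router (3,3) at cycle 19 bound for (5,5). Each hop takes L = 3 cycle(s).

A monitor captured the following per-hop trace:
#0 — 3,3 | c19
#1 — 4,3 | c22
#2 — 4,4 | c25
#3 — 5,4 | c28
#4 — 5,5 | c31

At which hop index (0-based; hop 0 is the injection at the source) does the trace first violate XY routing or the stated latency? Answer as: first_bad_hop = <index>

[1] (+1,+0) / 3c ⇒ ok
[2] (+0,+1) / 3c ⇒ BAD: Y-move but x=4≠5

first_bad_hop = 2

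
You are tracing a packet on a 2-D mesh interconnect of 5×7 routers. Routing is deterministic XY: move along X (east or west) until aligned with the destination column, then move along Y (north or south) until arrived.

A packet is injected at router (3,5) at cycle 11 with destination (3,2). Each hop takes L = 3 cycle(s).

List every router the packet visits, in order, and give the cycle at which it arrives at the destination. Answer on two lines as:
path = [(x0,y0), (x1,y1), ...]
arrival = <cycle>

path = [(3,5), (3,4), (3,3), (3,2)]
arrival = 20

t=11: at (3,5)
t=14: at (3,4) after S
t=17: at (3,3) after S
t=20: at (3,2) after S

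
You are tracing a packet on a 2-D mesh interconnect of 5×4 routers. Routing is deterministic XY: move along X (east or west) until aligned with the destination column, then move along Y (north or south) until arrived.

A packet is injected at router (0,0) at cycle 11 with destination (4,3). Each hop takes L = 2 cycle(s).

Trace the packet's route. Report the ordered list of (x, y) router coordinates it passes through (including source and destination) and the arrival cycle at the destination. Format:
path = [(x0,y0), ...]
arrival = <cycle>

path = [(0,0), (1,0), (2,0), (3,0), (4,0), (4,1), (4,2), (4,3)]
arrival = 25

#0 — 0,0 | c11
#1 — 1,0 | c13 | E
#2 — 2,0 | c15 | E
#3 — 3,0 | c17 | E
#4 — 4,0 | c19 | E
#5 — 4,1 | c21 | N
#6 — 4,2 | c23 | N
#7 — 4,3 | c25 | N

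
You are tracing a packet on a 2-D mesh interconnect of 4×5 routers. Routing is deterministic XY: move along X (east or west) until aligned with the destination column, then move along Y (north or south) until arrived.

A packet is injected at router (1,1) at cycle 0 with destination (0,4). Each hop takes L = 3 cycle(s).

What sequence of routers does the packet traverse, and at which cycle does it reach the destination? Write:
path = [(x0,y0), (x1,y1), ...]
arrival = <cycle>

hop 0: (1,1) @ cyc 0
hop 1: (0,1) @ cyc 3  [W]
hop 2: (0,2) @ cyc 6  [N]
hop 3: (0,3) @ cyc 9  [N]
hop 4: (0,4) @ cyc 12  [N]

path = [(1,1), (0,1), (0,2), (0,3), (0,4)]
arrival = 12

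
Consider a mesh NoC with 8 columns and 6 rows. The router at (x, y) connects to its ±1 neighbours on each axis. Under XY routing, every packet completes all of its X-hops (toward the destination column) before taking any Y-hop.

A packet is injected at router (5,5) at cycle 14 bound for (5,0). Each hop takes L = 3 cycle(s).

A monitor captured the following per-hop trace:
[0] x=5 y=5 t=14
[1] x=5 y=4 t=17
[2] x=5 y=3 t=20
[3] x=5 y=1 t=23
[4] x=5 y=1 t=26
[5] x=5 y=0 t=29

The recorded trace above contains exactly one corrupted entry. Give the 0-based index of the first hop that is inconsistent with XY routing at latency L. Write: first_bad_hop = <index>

check 1→ d=(0,-1) cyc+3: ok
check 2→ d=(0,-1) cyc+3: ok
check 3→ d=(0,-2) cyc+3: BAD: non-unit step

first_bad_hop = 3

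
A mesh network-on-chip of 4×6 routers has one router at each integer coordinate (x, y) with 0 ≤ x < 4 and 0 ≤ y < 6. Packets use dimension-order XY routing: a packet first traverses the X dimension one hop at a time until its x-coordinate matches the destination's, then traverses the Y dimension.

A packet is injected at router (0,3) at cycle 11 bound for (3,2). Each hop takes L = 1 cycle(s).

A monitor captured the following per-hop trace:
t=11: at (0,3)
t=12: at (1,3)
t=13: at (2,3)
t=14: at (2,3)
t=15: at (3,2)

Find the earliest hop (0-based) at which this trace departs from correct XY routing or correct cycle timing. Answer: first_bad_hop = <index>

[1] (+1,+0) / 1c ⇒ ok
[2] (+1,+0) / 1c ⇒ ok
[3] (+0,+0) / 1c ⇒ BAD: non-unit step

first_bad_hop = 3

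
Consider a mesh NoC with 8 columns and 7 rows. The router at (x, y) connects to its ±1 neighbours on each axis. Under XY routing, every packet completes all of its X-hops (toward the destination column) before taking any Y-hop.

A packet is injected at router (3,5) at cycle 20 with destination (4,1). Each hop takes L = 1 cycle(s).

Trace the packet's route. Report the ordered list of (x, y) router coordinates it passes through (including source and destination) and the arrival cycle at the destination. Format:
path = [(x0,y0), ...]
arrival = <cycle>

t=20: at (3,5)
t=21: at (4,5) after E
t=22: at (4,4) after S
t=23: at (4,3) after S
t=24: at (4,2) after S
t=25: at (4,1) after S

path = [(3,5), (4,5), (4,4), (4,3), (4,2), (4,1)]
arrival = 25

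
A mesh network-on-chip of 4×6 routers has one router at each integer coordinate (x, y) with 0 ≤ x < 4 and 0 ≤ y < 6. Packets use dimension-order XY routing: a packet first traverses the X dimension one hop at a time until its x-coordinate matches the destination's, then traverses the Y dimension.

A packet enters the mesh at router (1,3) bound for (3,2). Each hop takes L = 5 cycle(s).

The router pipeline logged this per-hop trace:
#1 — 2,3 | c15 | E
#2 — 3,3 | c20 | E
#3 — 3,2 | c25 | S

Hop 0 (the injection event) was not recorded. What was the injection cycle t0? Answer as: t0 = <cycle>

t0 = 10

Hop 1 reached at cycle 15; hop k is at t0 + k·L.
So t0 = 15 − 1·5 = 10.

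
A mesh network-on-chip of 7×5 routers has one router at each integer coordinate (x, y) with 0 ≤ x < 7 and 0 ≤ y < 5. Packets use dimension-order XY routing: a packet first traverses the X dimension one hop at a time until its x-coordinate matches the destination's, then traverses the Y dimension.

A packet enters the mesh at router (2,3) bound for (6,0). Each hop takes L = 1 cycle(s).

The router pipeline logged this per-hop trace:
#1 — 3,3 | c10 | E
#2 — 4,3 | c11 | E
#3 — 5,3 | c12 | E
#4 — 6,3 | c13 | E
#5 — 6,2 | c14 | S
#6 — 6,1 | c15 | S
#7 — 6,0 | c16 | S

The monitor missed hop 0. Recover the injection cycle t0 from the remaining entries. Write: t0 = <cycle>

t0 = 9

Hop 1 reached at cycle 10; hop k is at t0 + k·L.
t0 = cyc[1] − L = 10 − 1 = 9.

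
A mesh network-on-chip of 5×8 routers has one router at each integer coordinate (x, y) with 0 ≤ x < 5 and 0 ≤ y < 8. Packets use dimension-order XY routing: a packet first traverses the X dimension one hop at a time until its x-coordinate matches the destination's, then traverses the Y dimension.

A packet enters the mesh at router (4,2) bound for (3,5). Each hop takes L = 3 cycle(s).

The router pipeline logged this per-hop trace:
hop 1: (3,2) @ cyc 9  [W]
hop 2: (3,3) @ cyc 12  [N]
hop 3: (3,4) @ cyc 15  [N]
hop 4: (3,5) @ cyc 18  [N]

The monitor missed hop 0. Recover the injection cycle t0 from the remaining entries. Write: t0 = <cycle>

t0 = 6

The first recorded entry is hop 1 at cycle 9.
So t0 = 9 − 1·3 = 6.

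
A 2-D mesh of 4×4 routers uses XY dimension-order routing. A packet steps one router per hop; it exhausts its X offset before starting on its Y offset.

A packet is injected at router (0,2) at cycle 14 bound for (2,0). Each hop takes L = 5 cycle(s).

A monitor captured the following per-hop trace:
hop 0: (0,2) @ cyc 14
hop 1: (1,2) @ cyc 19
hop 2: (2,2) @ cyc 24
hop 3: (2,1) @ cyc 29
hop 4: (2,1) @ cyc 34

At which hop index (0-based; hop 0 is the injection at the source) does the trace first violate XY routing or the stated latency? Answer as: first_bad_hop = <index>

first_bad_hop = 4

[1] (+1,+0) / 5c ⇒ ok
[2] (+1,+0) / 5c ⇒ ok
[3] (+0,-1) / 5c ⇒ ok
[4] (+0,+0) / 5c ⇒ BAD: non-unit step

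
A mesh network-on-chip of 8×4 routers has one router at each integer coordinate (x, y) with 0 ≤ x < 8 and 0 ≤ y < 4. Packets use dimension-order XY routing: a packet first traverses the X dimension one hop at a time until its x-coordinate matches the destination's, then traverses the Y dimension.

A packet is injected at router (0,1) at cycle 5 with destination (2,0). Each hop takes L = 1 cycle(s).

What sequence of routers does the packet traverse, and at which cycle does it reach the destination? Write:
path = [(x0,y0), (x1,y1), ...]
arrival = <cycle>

  0. router=(0,1) cycle=5 (inject)
  1. router=(1,1) cycle=6 dir=E
  2. router=(2,1) cycle=7 dir=E
  3. router=(2,0) cycle=8 dir=S

path = [(0,1), (1,1), (2,1), (2,0)]
arrival = 8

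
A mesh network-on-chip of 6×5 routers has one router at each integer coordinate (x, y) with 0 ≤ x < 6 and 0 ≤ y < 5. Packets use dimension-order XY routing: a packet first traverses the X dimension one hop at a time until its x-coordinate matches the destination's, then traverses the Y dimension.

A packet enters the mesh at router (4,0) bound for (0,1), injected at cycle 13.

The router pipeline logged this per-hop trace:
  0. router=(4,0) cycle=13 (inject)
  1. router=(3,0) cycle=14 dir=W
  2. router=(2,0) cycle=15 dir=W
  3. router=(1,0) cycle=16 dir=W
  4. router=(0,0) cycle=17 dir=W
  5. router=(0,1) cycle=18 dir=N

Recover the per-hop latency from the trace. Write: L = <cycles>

Between hops 0 and 1 the cycle counter advances 14 − 13 = 1.
One hop costs L cycles, so L = 1.

L = 1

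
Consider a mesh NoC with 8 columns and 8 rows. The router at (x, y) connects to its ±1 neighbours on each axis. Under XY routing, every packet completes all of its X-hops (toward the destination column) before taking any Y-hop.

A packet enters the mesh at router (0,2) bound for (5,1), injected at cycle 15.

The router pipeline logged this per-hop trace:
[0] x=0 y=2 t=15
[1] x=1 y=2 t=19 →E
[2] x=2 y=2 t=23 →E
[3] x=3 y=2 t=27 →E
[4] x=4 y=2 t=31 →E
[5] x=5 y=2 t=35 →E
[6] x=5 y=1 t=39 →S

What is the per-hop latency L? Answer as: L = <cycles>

From hop 0 (15) to hop 1 (19): +4 cycles.
Per-hop latency L = Δcyc = 4.

L = 4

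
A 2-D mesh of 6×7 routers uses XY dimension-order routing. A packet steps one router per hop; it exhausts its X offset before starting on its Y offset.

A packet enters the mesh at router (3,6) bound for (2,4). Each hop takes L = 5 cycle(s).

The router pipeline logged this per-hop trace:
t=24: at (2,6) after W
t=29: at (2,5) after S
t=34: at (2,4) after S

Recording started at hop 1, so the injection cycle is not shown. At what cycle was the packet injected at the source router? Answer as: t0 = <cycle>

t0 = 19

The first recorded entry is hop 1 at cycle 24.
Therefore t0 = 24 − L = 19.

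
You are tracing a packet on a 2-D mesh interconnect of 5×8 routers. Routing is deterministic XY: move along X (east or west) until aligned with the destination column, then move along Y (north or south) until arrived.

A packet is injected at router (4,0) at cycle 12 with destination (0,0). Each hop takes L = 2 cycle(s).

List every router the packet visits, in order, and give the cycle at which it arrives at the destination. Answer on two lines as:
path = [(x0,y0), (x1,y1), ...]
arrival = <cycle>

hop 0: (4,0) @ cyc 12
hop 1: (3,0) @ cyc 14  [W]
hop 2: (2,0) @ cyc 16  [W]
hop 3: (1,0) @ cyc 18  [W]
hop 4: (0,0) @ cyc 20  [W]

path = [(4,0), (3,0), (2,0), (1,0), (0,0)]
arrival = 20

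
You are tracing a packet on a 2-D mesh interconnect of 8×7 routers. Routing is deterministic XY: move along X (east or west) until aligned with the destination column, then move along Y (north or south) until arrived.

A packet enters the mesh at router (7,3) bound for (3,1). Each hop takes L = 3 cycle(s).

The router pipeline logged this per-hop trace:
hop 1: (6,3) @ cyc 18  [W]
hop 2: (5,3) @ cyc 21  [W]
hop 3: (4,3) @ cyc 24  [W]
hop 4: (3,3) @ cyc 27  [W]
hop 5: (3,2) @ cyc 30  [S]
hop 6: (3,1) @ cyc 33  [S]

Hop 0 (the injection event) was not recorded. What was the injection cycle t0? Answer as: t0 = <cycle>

t0 = 15

Hop 1 reached at cycle 18; hop k is at t0 + k·L.
Therefore t0 = 18 − L = 15.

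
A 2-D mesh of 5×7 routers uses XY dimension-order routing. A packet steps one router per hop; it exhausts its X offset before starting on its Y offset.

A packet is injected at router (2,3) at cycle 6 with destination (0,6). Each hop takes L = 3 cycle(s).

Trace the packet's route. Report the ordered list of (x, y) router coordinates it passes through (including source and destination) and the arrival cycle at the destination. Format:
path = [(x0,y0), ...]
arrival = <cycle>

  0. router=(2,3) cycle=6 (inject)
  1. router=(1,3) cycle=9 dir=W
  2. router=(0,3) cycle=12 dir=W
  3. router=(0,4) cycle=15 dir=N
  4. router=(0,5) cycle=18 dir=N
  5. router=(0,6) cycle=21 dir=N

path = [(2,3), (1,3), (0,3), (0,4), (0,5), (0,6)]
arrival = 21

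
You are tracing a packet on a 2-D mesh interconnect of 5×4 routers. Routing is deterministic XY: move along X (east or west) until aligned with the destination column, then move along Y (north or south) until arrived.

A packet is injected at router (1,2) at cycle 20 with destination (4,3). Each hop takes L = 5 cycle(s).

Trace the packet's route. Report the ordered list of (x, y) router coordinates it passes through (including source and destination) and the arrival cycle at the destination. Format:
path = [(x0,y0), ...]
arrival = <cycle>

  0. router=(1,2) cycle=20 (inject)
  1. router=(2,2) cycle=25 dir=E
  2. router=(3,2) cycle=30 dir=E
  3. router=(4,2) cycle=35 dir=E
  4. router=(4,3) cycle=40 dir=N

path = [(1,2), (2,2), (3,2), (4,2), (4,3)]
arrival = 40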